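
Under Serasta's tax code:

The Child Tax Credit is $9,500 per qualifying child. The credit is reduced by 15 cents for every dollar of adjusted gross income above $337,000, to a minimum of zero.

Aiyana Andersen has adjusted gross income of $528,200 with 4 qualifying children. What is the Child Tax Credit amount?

Child Tax Credit: base = 4 × $9,500 = $38,000. 15% of the $191,200 excess over $337,000 is $28,680; credit = $38,000 − $28,680 = $9,320.

$9,320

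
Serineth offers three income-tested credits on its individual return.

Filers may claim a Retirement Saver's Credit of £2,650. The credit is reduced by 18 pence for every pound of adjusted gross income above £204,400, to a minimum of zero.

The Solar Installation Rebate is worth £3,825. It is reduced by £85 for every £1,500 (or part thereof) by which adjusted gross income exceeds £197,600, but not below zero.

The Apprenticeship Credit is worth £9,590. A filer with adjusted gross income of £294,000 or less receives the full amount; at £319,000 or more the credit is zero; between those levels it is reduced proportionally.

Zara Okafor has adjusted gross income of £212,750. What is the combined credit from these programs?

Retirement Saver's Credit: 18% of the £8,350 excess over £204,400 is £1,503; credit = £2,650 − £1,503 = £1,147.
Solar Installation Rebate: income exceeds £197,600 by £15,150, which is 11 full-or-partial £1,500 increments; reduction = 11 × £85 = £935, leaving £2,890.
Apprenticeship Credit: £212,750 is at or below the £294,000 threshold, so the full £9,590 applies.
Total: £1,147 + £2,890 + £9,590 = £13,627.

£13,627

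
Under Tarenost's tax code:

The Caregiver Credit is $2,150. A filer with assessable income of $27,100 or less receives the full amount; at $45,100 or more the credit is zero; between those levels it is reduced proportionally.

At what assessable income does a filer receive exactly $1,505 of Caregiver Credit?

$32,500

$1,505 is 1,505/2,150 of the full $2,150, so 645/2,150 of the $18,000 range has been used: income = $27,100 + $18,000 × 645/2,150 = $32,500.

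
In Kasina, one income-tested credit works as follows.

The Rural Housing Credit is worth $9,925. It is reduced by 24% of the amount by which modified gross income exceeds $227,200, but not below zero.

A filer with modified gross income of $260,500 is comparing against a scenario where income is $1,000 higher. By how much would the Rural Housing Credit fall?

$240

At $260,500 — 24% of the $33,300 excess over $227,200 is $7,992; credit = $9,925 − $7,992 = $1,933.
At $261,500 — 24% of the $34,300 excess over $227,200 is $8,232; credit = $9,925 − $8,232 = $1,693.
Lost: $1,933 − $1,693 = $240.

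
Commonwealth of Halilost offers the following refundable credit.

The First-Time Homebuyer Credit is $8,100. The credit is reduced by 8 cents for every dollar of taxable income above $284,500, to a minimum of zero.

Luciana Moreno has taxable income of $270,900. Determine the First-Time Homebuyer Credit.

First-Time Homebuyer Credit: $270,900 is at or below the $284,500 threshold, so the full $8,100 applies.

$8,100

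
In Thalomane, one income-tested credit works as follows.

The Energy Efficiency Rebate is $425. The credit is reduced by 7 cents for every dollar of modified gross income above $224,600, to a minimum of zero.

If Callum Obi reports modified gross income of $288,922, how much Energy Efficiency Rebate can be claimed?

Energy Efficiency Rebate: 7% of the $64,322 excess over $224,600 is $4,502.54 ≥ base, so the credit is $0.

$0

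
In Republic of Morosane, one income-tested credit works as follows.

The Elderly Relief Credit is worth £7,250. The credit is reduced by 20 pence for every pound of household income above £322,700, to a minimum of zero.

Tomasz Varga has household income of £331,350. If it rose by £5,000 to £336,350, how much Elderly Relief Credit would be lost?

£1,000

At £331,350 — 20% of the £8,650 excess over £322,700 is £1,730; credit = £7,250 − £1,730 = £5,520.
At £336,350 — 20% of the £13,650 excess over £322,700 is £2,730; credit = £7,250 − £2,730 = £4,520.
Lost: £5,520 − £4,520 = £1,000.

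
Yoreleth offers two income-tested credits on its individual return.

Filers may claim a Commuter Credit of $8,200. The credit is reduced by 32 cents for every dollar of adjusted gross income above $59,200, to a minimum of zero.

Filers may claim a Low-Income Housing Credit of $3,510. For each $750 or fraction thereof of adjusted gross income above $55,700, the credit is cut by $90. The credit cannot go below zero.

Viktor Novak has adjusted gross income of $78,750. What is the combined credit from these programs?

$2,664

Commuter Credit: 32% of the $19,550 excess over $59,200 is $6,256; credit = $8,200 − $6,256 = $1,944.
Low-Income Housing Credit: income exceeds $55,700 by $23,050, which is 31 full-or-partial $750 increments; reduction = 31 × $90 = $2,790, leaving $720.
Total: $1,944 + $720 = $2,664.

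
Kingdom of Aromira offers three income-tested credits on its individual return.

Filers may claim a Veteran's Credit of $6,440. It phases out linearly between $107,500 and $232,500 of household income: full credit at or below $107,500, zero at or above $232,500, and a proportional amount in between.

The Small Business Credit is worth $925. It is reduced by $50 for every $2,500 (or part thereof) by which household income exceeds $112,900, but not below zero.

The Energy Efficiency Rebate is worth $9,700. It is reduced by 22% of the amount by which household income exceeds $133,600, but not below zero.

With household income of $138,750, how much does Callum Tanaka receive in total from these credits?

Veteran's Credit: $138,750 is $31,250 into a $125,000 phase-out range, leaving 93,750/125,000 of the credit: $6,440 × 93,750/125,000 = $4,830.
Small Business Credit: income exceeds $112,900 by $25,850, which is 11 full-or-partial $2,500 increments; reduction = 11 × $50 = $550, leaving $375.
Energy Efficiency Rebate: 22% of the $5,150 excess over $133,600 is $1,133; credit = $9,700 − $1,133 = $8,567.
Total: $4,830 + $375 + $8,567 = $13,772.

$13,772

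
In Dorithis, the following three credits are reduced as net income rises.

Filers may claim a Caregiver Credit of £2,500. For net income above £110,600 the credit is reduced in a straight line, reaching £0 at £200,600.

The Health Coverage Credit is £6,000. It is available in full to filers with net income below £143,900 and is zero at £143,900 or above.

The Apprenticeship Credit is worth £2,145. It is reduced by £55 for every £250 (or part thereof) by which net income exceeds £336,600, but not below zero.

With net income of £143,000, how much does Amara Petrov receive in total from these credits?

Caregiver Credit: £143,000 is £32,400 into a £90,000 phase-out range, leaving 57,600/90,000 of the credit: £2,500 × 57,600/90,000 = £1,600.
Health Coverage Credit: £143,000 is below the £143,900 cutoff, so the full £6,000 applies.
Apprenticeship Credit: £143,000 is at or below the £336,600 threshold, so the full £2,145 applies.
Total: £1,600 + £6,000 + £2,145 = £9,745.

£9,745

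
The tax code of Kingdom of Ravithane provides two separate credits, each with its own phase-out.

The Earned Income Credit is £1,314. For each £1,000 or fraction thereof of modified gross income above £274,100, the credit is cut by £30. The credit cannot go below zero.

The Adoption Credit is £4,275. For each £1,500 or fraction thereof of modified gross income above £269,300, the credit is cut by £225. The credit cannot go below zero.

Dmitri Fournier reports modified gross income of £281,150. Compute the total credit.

£3,549

Earned Income Credit: income exceeds £274,100 by £7,050, which is 8 full-or-partial £1,000 increments; reduction = 8 × £30 = £240, leaving £1,074.
Adoption Credit: income exceeds £269,300 by £11,850, which is 8 full-or-partial £1,500 increments; reduction = 8 × £225 = £1,800, leaving £2,475.
Total: £1,074 + £2,475 = £3,549.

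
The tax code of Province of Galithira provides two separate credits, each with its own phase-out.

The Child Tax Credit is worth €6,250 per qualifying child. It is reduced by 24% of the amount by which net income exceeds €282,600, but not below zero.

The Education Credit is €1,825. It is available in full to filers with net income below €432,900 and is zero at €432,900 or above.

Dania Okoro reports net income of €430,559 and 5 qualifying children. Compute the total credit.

€1,825

Child Tax Credit: base = 5 × €6,250 = €31,250. 24% of the €147,959 excess over €282,600 is €35,510.16 ≥ base, so the credit is €0.
Education Credit: €430,559 is below the €432,900 cutoff, so the full €1,825 applies.
Total: €0 + €1,825 = €1,825.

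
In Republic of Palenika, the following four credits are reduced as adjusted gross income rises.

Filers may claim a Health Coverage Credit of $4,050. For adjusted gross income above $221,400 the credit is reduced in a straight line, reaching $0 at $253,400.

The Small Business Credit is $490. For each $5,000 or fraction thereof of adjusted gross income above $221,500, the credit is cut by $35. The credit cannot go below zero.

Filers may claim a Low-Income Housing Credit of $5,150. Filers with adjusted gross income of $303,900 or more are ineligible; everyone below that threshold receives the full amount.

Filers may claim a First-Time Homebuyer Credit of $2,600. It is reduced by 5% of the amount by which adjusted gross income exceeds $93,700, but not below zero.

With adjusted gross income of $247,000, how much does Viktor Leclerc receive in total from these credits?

$6,240

Health Coverage Credit: $247,000 is $25,600 into a $32,000 phase-out range, leaving 6,400/32,000 of the credit: $4,050 × 6,400/32,000 = $810.
Small Business Credit: income exceeds $221,500 by $25,500, which is 6 full-or-partial $5,000 increments; reduction = 6 × $35 = $210, leaving $280.
Low-Income Housing Credit: $247,000 is below the $303,900 cutoff, so the full $5,150 applies.
First-Time Homebuyer Credit: 5% of the $153,300 excess over $93,700 is $7,665 ≥ base, so the credit is $0.
Total: $810 + $280 + $5,150 + $0 = $6,240.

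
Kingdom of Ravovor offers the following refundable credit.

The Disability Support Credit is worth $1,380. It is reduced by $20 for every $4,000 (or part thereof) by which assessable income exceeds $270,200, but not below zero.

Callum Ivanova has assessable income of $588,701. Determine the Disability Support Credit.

Disability Support Credit: income exceeds $270,200 by $318,501 → 80 increments × $20 = $1,600 ≥ base, so the credit is $0.

$0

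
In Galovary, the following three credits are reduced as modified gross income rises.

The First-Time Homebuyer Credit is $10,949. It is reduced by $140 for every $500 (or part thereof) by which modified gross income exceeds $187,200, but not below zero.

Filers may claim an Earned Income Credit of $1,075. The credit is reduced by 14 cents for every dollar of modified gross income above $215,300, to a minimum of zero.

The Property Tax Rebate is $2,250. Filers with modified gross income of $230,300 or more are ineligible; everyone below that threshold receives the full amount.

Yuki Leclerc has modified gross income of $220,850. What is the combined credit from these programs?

First-Time Homebuyer Credit: income exceeds $187,200 by $33,650, which is 68 full-or-partial $500 increments; reduction = 68 × $140 = $9,520, leaving $1,429.
Earned Income Credit: 14% of the $5,550 excess over $215,300 is $777; credit = $1,075 − $777 = $298.
Property Tax Rebate: $220,850 is below the $230,300 cutoff, so the full $2,250 applies.
Total: $1,429 + $298 + $2,250 = $3,977.

$3,977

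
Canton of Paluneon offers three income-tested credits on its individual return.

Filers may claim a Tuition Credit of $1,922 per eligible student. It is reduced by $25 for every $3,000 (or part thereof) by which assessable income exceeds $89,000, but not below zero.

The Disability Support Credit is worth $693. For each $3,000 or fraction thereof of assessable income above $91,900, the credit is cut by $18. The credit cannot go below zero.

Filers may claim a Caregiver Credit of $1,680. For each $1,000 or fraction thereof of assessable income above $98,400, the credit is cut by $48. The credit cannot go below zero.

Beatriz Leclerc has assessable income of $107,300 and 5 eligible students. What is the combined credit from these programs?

Tuition Credit: base = 5 × $1,922 = $9,610. income exceeds $89,000 by $18,300, which is 7 full-or-partial $3,000 increments; reduction = 7 × $25 = $175, leaving $9,435.
Disability Support Credit: income exceeds $91,900 by $15,400, which is 6 full-or-partial $3,000 increments; reduction = 6 × $18 = $108, leaving $585.
Caregiver Credit: income exceeds $98,400 by $8,900, which is 9 full-or-partial $1,000 increments; reduction = 9 × $48 = $432, leaving $1,248.
Total: $9,435 + $585 + $1,248 = $11,268.

$11,268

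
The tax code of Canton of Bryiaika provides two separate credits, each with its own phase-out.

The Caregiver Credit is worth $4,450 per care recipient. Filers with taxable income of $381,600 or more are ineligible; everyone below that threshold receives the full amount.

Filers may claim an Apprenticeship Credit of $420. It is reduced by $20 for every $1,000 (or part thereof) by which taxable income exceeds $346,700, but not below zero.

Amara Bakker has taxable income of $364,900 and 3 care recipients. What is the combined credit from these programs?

Caregiver Credit: base = 3 × $4,450 = $13,350. $364,900 is below the $381,600 cutoff, so the full $13,350 applies.
Apprenticeship Credit: income exceeds $346,700 by $18,200, which is 19 full-or-partial $1,000 increments; reduction = 19 × $20 = $380, leaving $40.
Total: $13,350 + $40 = $13,390.

$13,390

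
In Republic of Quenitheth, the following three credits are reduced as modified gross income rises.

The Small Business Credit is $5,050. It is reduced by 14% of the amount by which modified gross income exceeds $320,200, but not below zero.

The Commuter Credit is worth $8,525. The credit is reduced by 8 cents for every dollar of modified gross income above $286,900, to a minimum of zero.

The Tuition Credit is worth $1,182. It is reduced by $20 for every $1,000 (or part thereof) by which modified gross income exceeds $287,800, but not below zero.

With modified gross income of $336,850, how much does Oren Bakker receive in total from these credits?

Small Business Credit: 14% of the $16,650 excess over $320,200 is $2,331; credit = $5,050 − $2,331 = $2,719.
Commuter Credit: 8% of the $49,950 excess over $286,900 is $3,996; credit = $8,525 − $3,996 = $4,529.
Tuition Credit: income exceeds $287,800 by $49,050, which is 50 full-or-partial $1,000 increments; reduction = 50 × $20 = $1,000, leaving $182.
Total: $2,719 + $4,529 + $182 = $7,430.

$7,430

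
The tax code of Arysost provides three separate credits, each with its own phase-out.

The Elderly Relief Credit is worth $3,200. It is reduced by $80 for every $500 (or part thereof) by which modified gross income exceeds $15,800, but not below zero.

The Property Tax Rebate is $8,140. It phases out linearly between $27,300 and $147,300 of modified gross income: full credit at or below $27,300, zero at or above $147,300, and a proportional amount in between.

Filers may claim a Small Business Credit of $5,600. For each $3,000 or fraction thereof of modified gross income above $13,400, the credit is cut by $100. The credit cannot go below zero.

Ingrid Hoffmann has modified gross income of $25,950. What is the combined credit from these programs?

$14,760

Elderly Relief Credit: income exceeds $15,800 by $10,150, which is 21 full-or-partial $500 increments; reduction = 21 × $80 = $1,680, leaving $1,520.
Property Tax Rebate: $25,950 is at or below the $27,300 threshold, so the full $8,140 applies.
Small Business Credit: income exceeds $13,400 by $12,550, which is 5 full-or-partial $3,000 increments; reduction = 5 × $100 = $500, leaving $5,100.
Total: $1,520 + $8,140 + $5,100 = $14,760.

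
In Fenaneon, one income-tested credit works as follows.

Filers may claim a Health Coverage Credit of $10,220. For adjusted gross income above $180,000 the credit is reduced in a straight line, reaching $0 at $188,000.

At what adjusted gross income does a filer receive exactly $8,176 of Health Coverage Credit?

$8,176 is 8,176/10,220 of the full $10,220, so 2,044/10,220 of the $8,000 range has been used: income = $180,000 + $8,000 × 2,044/10,220 = $181,600.

$181,600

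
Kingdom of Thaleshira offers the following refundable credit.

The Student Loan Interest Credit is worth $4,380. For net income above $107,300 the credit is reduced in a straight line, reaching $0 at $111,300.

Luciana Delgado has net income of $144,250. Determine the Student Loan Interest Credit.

$0

Student Loan Interest Credit: $144,250 is at or above $111,300, so the credit is $0.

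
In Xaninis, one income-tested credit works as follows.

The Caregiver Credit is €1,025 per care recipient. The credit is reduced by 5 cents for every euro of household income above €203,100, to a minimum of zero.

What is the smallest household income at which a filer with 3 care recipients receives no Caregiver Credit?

Full credit = 3 × €1,025 = €3,075.
The credit falls by 5% of each euro above €203,100, so it reaches zero when the excess is €3,075 / 5% = €61,500: income = €203,100 + €61,500 = €264,600.

€264,600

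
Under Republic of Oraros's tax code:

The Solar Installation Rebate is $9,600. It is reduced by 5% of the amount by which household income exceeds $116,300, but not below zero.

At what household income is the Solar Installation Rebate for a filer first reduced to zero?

$308,300

The credit falls by 5% of each dollar above $116,300, so it reaches zero when the excess is $9,600 / 5% = $192,000: income = $116,300 + $192,000 = $308,300.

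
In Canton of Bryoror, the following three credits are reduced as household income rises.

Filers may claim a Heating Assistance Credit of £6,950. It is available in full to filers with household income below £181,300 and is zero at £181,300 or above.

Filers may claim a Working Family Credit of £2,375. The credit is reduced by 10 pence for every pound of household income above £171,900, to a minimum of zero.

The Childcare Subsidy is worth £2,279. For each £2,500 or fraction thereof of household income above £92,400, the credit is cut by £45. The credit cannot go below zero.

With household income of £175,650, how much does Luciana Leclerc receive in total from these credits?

£9,699

Heating Assistance Credit: £175,650 is below the £181,300 cutoff, so the full £6,950 applies.
Working Family Credit: 10% of the £3,750 excess over £171,900 is £375; credit = £2,375 − £375 = £2,000.
Childcare Subsidy: income exceeds £92,400 by £83,250, which is 34 full-or-partial £2,500 increments; reduction = 34 × £45 = £1,530, leaving £749.
Total: £6,950 + £2,000 + £749 = £9,699.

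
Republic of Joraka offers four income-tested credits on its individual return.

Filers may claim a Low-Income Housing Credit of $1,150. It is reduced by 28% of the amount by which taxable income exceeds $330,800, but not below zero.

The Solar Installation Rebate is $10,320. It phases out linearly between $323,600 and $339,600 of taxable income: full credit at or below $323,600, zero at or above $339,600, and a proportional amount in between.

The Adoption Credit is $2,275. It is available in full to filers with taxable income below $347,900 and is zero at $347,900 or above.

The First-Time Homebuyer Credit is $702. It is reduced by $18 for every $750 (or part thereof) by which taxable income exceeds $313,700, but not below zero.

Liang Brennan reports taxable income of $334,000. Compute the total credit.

$6,339

Low-Income Housing Credit: 28% of the $3,200 excess over $330,800 is $896; credit = $1,150 − $896 = $254.
Solar Installation Rebate: $334,000 is $10,400 into a $16,000 phase-out range, leaving 5,600/16,000 of the credit: $10,320 × 5,600/16,000 = $3,612.
Adoption Credit: $334,000 is below the $347,900 cutoff, so the full $2,275 applies.
First-Time Homebuyer Credit: income exceeds $313,700 by $20,300, which is 28 full-or-partial $750 increments; reduction = 28 × $18 = $504, leaving $198.
Total: $254 + $3,612 + $2,275 + $198 = $6,339.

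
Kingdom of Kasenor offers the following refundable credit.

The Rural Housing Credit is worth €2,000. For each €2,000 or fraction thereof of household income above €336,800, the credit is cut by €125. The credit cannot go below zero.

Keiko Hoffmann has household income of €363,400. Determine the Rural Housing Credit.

Rural Housing Credit: income exceeds €336,800 by €26,600, which is 14 full-or-partial €2,000 increments; reduction = 14 × €125 = €1,750, leaving €250.

€250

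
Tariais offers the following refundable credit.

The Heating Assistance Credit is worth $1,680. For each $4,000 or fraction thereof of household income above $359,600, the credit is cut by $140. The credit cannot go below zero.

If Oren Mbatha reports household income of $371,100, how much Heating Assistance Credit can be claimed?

Heating Assistance Credit: income exceeds $359,600 by $11,500, which is 3 full-or-partial $4,000 increments; reduction = 3 × $140 = $420, leaving $1,260.

$1,260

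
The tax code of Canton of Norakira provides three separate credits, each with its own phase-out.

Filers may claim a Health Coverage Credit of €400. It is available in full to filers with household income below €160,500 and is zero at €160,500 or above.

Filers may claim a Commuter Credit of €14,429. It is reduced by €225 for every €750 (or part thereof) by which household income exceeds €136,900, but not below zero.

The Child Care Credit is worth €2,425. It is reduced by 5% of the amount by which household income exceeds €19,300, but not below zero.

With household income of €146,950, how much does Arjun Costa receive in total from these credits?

Health Coverage Credit: €146,950 is below the €160,500 cutoff, so the full €400 applies.
Commuter Credit: income exceeds €136,900 by €10,050, which is 14 full-or-partial €750 increments; reduction = 14 × €225 = €3,150, leaving €11,279.
Child Care Credit: 5% of the €127,650 excess over €19,300 is €6,382.50 ≥ base, so the credit is €0.
Total: €400 + €11,279 + €0 = €11,679.

€11,679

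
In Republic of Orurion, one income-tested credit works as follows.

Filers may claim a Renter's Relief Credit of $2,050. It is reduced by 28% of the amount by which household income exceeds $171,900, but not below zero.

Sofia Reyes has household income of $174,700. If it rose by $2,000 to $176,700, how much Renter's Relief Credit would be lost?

At $174,700 — 28% of the $2,800 excess over $171,900 is $784; credit = $2,050 − $784 = $1,266.
At $176,700 — 28% of the $4,800 excess over $171,900 is $1,344; credit = $2,050 − $1,344 = $706.
Lost: $1,266 − $706 = $560.

$560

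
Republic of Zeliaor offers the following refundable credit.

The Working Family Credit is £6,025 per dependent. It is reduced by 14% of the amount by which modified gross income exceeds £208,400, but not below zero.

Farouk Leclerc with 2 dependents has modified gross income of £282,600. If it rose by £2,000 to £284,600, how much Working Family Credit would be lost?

At £282,600 — base = 2 × £6,025 = £12,050. 14% of the £74,200 excess over £208,400 is £10,388; credit = £12,050 − £10,388 = £1,662.
At £284,600 — base = 2 × £6,025 = £12,050. 14% of the £76,200 excess over £208,400 is £10,668; credit = £12,050 − £10,668 = £1,382.
Lost: £1,662 − £1,382 = £280.

£280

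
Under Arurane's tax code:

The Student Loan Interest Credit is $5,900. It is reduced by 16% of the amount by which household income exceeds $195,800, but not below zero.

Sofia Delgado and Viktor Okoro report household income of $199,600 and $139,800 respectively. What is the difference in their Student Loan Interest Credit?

Sofia ($199,600): Student Loan Interest Credit: 16% of the $3,800 excess over $195,800 is $608; credit = $5,900 − $608 = $5,292.
Viktor ($139,800): Student Loan Interest Credit: $139,800 is at or below the $195,800 threshold, so the full $5,900 applies.
Difference: |$5,292 − $5,900| = $608.

$608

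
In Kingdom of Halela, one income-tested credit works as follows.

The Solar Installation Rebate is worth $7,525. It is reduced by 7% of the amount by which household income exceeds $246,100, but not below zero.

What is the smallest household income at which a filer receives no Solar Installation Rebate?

$353,600

The credit falls by 7% of each dollar above $246,100, so it reaches zero when the excess is $7,525 / 7% = $107,500: income = $246,100 + $107,500 = $353,600.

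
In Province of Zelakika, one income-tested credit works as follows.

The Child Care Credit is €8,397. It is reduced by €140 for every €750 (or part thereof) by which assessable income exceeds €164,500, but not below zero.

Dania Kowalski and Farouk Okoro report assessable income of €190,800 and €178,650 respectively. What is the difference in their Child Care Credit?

€2,380

Dania (€190,800): Child Care Credit: income exceeds €164,500 by €26,300, which is 36 full-or-partial €750 increments; reduction = 36 × €140 = €5,040, leaving €3,357.
Farouk (€178,650): Child Care Credit: income exceeds €164,500 by €14,150, which is 19 full-or-partial €750 increments; reduction = 19 × €140 = €2,660, leaving €5,737.
Difference: |€3,357 − €5,737| = €2,380.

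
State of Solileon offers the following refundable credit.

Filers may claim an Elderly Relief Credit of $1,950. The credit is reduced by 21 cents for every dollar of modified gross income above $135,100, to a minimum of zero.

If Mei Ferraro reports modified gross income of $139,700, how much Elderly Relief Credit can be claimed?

Elderly Relief Credit: 21% of the $4,600 excess over $135,100 is $966; credit = $1,950 − $966 = $984.

$984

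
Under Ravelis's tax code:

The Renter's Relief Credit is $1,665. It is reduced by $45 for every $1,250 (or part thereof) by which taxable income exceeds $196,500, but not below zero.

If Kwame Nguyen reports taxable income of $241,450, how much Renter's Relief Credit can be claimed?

Renter's Relief Credit: income exceeds $196,500 by $44,950, which is 36 full-or-partial $1,250 increments; reduction = 36 × $45 = $1,620, leaving $45.

$45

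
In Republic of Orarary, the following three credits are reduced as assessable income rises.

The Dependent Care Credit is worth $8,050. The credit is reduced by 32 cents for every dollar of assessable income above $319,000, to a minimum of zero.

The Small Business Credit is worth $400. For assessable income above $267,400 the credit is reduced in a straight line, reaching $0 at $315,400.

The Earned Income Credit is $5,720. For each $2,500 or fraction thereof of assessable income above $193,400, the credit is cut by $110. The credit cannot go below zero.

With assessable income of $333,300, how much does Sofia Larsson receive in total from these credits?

Dependent Care Credit: 32% of the $14,300 excess over $319,000 is $4,576; credit = $8,050 − $4,576 = $3,474.
Small Business Credit: $333,300 is at or above $315,400, so the credit is $0.
Earned Income Credit: income exceeds $193,400 by $139,900 → 56 increments × $110 = $6,160 ≥ base, so the credit is $0.
Total: $3,474 + $0 + $0 = $3,474.

$3,474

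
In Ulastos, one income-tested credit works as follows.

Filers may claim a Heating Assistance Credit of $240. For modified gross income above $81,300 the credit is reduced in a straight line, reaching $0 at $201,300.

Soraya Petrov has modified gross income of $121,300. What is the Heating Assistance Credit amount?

$160

Heating Assistance Credit: $121,300 is $40,000 into a $120,000 phase-out range, leaving 80,000/120,000 of the credit: $240 × 80,000/120,000 = $160.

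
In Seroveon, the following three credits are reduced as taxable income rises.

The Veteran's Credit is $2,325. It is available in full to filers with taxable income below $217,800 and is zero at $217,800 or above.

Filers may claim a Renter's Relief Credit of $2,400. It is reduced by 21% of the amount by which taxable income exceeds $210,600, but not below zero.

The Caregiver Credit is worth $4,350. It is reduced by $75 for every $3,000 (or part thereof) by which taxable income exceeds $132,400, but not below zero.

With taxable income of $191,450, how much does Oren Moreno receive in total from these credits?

$7,575

Veteran's Credit: $191,450 is below the $217,800 cutoff, so the full $2,325 applies.
Renter's Relief Credit: $191,450 is at or below the $210,600 threshold, so the full $2,400 applies.
Caregiver Credit: income exceeds $132,400 by $59,050, which is 20 full-or-partial $3,000 increments; reduction = 20 × $75 = $1,500, leaving $2,850.
Total: $2,325 + $2,400 + $2,850 = $7,575.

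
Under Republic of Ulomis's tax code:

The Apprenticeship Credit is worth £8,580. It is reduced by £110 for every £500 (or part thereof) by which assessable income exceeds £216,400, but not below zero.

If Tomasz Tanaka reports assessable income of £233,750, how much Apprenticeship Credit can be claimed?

Apprenticeship Credit: income exceeds £216,400 by £17,350, which is 35 full-or-partial £500 increments; reduction = 35 × £110 = £3,850, leaving £4,730.

£4,730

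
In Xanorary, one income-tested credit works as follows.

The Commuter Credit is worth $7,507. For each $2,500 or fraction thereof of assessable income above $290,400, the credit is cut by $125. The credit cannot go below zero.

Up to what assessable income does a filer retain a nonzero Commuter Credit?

After 60 increments the reduction is 60 × $125 = $7,500, leaving $7; one more increment wipes it out. Increment 60 ends at excess 60 × $2,500 = $150,000, so the highest qualifying income is $290,400 + $150,000 = $440,400.

$440,400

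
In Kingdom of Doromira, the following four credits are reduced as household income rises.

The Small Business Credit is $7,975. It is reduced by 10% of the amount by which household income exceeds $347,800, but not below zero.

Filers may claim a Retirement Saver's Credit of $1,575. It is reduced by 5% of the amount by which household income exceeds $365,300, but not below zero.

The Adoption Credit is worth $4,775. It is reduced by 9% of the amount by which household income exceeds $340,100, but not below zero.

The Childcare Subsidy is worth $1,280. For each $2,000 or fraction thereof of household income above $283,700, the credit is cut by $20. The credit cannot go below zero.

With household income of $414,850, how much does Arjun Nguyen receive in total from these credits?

Small Business Credit: 10% of the $67,050 excess over $347,800 is $6,705; credit = $7,975 − $6,705 = $1,270.
Retirement Saver's Credit: 5% of the $49,550 excess over $365,300 is $2,477.50 ≥ base, so the credit is $0.
Adoption Credit: 9% of the $74,750 excess over $340,100 is $6,727.50 ≥ base, so the credit is $0.
Childcare Subsidy: income exceeds $283,700 by $131,150 → 66 increments × $20 = $1,320 ≥ base, so the credit is $0.
Total: $1,270 + $0 + $0 + $0 = $1,270.

$1,270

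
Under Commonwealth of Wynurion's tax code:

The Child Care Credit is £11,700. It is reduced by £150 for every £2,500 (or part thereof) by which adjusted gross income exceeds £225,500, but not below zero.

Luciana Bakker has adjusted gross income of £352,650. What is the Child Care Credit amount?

£4,050

Child Care Credit: income exceeds £225,500 by £127,150, which is 51 full-or-partial £2,500 increments; reduction = 51 × £150 = £7,650, leaving £4,050.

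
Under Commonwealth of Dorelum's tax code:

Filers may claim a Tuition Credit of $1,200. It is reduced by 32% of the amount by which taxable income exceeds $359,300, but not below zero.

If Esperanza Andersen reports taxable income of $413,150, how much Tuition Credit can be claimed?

Tuition Credit: 32% of the $53,850 excess over $359,300 is $17,232 ≥ base, so the credit is $0.

$0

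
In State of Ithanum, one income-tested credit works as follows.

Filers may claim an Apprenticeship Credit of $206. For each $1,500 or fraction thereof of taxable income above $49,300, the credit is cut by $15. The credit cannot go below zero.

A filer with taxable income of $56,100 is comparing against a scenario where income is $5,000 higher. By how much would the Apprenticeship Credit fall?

At $56,100 — income exceeds $49,300 by $6,800, which is 5 full-or-partial $1,500 increments; reduction = 5 × $15 = $75, leaving $131.
At $61,100 — income exceeds $49,300 by $11,800, which is 8 full-or-partial $1,500 increments; reduction = 8 × $15 = $120, leaving $86.
Lost: $131 − $86 = $45.

$45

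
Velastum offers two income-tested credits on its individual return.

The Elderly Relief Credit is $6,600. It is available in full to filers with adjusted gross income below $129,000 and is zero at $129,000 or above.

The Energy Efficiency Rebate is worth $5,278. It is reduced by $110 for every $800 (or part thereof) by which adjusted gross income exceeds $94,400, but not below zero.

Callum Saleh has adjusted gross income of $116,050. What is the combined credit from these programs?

Elderly Relief Credit: $116,050 is below the $129,000 cutoff, so the full $6,600 applies.
Energy Efficiency Rebate: income exceeds $94,400 by $21,650, which is 28 full-or-partial $800 increments; reduction = 28 × $110 = $3,080, leaving $2,198.
Total: $6,600 + $2,198 = $8,798.

$8,798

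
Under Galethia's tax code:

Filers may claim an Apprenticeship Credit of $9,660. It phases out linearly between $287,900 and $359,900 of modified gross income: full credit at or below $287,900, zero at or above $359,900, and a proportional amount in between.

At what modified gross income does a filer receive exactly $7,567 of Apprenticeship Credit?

$7,567 is 7,567/9,660 of the full $9,660, so 2,093/9,660 of the $72,000 range has been used: income = $287,900 + $72,000 × 2,093/9,660 = $303,500.

$303,500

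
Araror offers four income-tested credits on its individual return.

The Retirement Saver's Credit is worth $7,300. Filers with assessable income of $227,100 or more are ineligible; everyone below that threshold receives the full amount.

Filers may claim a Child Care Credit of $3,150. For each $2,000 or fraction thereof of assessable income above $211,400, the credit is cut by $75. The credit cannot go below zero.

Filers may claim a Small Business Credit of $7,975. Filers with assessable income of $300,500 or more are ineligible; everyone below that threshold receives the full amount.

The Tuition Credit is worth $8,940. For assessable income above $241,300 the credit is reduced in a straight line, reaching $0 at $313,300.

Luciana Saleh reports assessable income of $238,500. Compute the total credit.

$19,015

Retirement Saver's Credit: $238,500 meets or exceeds the $227,100 cutoff, so the credit is $0.
Child Care Credit: income exceeds $211,400 by $27,100, which is 14 full-or-partial $2,000 increments; reduction = 14 × $75 = $1,050, leaving $2,100.
Small Business Credit: $238,500 is below the $300,500 cutoff, so the full $7,975 applies.
Tuition Credit: $238,500 is at or below the $241,300 threshold, so the full $8,940 applies.
Total: $0 + $2,100 + $7,975 + $8,940 = $19,015.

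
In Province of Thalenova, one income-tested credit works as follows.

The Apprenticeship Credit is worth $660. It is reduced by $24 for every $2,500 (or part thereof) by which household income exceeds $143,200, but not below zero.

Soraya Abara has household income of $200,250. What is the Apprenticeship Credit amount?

$108

Apprenticeship Credit: income exceeds $143,200 by $57,050, which is 23 full-or-partial $2,500 increments; reduction = 23 × $24 = $552, leaving $108.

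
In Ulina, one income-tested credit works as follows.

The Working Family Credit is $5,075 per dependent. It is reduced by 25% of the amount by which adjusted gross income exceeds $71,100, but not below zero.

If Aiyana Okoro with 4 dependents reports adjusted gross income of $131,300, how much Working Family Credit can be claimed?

$5,250

Working Family Credit: base = 4 × $5,075 = $20,300. 25% of the $60,200 excess over $71,100 is $15,050; credit = $20,300 − $15,050 = $5,250.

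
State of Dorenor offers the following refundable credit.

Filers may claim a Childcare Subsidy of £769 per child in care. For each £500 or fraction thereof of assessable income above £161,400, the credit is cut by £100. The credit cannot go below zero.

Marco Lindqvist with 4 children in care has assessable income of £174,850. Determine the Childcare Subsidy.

£376

Childcare Subsidy: base = 4 × £769 = £3,076. income exceeds £161,400 by £13,450, which is 27 full-or-partial £500 increments; reduction = 27 × £100 = £2,700, leaving £376.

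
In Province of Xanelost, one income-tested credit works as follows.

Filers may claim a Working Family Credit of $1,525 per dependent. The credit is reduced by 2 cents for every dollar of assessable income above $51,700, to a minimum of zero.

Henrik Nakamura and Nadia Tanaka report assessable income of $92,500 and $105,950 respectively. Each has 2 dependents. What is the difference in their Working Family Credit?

Henrik ($92,500): Working Family Credit: base = 2 × $1,525 = $3,050. 2% of the $40,800 excess over $51,700 is $816; credit = $3,050 − $816 = $2,234.
Nadia ($105,950): Working Family Credit: base = 2 × $1,525 = $3,050. 2% of the $54,250 excess over $51,700 is $1,085; credit = $3,050 − $1,085 = $1,965.
Difference: |$2,234 − $1,965| = $269.

$269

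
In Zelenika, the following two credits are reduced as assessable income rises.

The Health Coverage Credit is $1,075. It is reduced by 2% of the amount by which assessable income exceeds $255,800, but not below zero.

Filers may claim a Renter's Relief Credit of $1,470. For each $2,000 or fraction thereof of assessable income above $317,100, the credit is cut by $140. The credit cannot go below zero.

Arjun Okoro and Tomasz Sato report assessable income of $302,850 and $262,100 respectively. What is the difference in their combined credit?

$815

Arjun ($302,850): Health Coverage Credit: 2% of the $47,050 excess over $255,800 is $941; credit = $1,075 − $941 = $134. Renter's Relief Credit: $302,850 is at or below the $317,100 threshold, so the full $1,470 applies. total $134 + $1,470 = $1,604
Tomasz ($262,100): Health Coverage Credit: 2% of the $6,300 excess over $255,800 is $126; credit = $1,075 − $126 = $949. Renter's Relief Credit: $262,100 is at or below the $317,100 threshold, so the full $1,470 applies. total $949 + $1,470 = $2,419
Difference: |$1,604 − $2,419| = $815.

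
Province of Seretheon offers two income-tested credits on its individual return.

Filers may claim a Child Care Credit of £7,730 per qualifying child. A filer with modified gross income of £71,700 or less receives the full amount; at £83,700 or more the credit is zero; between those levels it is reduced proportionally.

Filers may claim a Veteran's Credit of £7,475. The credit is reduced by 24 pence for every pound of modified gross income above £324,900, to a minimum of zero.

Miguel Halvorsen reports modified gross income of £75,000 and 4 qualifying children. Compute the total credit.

Child Care Credit: base = 4 × £7,730 = £30,920. £75,000 is £3,300 into a £12,000 phase-out range, leaving 8,700/12,000 of the credit: £30,920 × 8,700/12,000 = £22,417.
Veteran's Credit: £75,000 is at or below the £324,900 threshold, so the full £7,475 applies.
Total: £22,417 + £7,475 = £29,892.

£29,892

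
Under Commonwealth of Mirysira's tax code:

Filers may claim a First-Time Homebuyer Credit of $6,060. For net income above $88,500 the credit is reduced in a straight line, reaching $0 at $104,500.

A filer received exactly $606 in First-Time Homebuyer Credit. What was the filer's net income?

$606 is 606/6,060 of the full $6,060, so 5,454/6,060 of the $16,000 range has been used: income = $88,500 + $16,000 × 5,454/6,060 = $102,900.

$102,900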